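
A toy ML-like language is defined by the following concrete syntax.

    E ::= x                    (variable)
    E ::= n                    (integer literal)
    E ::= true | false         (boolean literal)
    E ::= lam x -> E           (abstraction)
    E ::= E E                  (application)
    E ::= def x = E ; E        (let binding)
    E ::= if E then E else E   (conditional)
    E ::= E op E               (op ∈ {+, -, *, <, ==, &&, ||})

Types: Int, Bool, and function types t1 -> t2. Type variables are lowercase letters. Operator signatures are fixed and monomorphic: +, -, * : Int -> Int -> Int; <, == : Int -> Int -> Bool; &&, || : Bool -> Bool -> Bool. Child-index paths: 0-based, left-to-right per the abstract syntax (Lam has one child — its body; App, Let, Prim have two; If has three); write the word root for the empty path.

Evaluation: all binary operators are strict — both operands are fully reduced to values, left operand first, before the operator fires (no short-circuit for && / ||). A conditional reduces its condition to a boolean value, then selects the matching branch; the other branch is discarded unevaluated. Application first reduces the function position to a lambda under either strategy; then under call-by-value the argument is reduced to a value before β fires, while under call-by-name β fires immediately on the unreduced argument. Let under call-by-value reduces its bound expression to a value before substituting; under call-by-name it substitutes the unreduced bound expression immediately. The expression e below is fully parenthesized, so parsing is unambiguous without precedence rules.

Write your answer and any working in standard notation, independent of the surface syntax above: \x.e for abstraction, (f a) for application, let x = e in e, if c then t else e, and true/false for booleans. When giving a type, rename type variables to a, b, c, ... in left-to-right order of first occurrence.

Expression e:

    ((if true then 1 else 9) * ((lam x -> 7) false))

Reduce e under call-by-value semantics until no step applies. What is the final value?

Answer: 7

Trace:
step 0: ((if true then 1 else 9) * ((\x.7) false))
step 1: [if@0] (1 * ((\x.7) false))
step 2: [beta@1] (1 * 7)
step 3: [delta@root] 7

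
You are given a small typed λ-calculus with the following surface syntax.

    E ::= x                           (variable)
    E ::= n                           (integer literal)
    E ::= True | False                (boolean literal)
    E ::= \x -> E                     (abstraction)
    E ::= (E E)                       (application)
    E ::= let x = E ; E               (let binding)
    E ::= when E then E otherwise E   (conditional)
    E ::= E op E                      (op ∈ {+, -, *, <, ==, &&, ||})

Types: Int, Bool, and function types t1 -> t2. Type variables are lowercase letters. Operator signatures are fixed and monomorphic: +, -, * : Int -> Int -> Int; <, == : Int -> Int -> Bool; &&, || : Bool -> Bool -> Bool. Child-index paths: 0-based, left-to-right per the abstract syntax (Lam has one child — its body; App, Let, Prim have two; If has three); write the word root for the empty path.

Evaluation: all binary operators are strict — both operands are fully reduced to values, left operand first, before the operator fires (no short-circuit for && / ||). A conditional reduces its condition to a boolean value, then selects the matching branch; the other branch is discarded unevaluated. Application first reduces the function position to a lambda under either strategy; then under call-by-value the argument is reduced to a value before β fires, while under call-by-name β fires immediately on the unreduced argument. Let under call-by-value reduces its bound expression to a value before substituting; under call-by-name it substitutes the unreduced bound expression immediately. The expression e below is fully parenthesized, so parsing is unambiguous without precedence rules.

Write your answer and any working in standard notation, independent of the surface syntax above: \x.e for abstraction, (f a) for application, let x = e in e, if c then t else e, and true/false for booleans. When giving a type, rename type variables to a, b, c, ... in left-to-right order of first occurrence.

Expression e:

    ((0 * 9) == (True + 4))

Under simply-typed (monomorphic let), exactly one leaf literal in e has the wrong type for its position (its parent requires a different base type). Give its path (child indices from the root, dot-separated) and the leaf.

Answer: 1.0 : true

Derivation:
  unify Int ~ Int
  unify Int ~ Int
  unify Int ~ Int
  unify Bool ~ Int
  FAIL: mismatch Bool ~ Int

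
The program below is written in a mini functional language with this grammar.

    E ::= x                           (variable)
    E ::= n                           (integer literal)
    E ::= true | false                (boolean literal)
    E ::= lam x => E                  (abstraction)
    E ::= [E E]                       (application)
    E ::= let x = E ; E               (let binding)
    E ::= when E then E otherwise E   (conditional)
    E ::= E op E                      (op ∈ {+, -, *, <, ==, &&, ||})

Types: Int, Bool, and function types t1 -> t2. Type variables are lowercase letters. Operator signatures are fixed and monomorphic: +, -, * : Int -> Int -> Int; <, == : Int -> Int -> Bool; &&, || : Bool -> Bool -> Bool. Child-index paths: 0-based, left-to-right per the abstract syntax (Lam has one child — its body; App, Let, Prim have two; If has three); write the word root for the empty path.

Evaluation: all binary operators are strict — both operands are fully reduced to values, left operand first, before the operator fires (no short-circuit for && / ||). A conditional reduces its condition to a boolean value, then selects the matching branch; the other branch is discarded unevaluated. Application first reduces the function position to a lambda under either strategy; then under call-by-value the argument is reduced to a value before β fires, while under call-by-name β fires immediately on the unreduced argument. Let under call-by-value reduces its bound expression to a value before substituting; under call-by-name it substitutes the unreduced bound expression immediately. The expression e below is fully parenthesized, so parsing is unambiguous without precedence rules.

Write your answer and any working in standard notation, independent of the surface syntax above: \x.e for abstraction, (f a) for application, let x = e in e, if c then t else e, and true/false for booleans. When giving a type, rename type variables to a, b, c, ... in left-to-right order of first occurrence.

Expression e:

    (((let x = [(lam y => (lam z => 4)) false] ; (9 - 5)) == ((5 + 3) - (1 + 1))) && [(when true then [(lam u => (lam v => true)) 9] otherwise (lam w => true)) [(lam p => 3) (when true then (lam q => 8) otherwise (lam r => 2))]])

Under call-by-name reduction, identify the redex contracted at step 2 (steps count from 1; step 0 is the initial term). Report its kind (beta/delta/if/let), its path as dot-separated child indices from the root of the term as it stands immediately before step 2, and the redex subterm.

Answer: delta at 0.0 : (9 - 5)

Trace:
step 0: (((let x = ((\y.(\z.4)) false) in (9 - 5)) == ((5 + 3) - (1 + 1))) && ((if true then ((\u.(\v.true)) 9) else (\w.true)) ((\p.3) (if true then (\q.8) else (\r.2)))))
step 1: [let@0.0] (((9 - 5) == ((5 + 3) - (1 + 1))) && ((if true then ((\u.(\v.true)) 9) else (\w.true)) ((\p.3) (if true then (\q.8) else (\r.2)))))
step 2: [delta@0.0] ((4 == ((5 + 3) - (1 + 1))) && ((if true then ((\u.(\v.true)) 9) else (\w.true)) ((\p.3) (if true then (\q.8) else (\r.2)))))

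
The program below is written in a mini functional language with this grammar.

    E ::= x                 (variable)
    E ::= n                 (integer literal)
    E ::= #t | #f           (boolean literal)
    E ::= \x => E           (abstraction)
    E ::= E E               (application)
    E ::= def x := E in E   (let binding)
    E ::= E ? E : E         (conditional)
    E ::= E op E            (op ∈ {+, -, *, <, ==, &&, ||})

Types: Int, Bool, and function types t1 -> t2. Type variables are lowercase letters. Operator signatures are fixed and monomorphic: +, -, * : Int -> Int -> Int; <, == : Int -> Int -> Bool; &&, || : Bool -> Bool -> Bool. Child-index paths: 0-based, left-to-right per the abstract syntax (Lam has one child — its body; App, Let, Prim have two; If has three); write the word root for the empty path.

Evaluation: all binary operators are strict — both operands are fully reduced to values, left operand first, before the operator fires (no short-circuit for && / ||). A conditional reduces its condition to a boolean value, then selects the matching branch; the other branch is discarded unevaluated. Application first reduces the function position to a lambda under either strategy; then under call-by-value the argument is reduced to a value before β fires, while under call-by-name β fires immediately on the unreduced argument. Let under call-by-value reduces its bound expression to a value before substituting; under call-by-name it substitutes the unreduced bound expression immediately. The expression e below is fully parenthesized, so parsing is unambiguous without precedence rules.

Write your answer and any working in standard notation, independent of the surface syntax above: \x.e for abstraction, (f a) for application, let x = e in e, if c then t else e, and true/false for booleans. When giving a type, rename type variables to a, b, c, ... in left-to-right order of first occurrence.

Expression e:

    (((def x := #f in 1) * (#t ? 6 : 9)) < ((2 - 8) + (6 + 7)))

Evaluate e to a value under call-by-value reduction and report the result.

Answer: true

Trace:
step 0: (((let x = false in 1) * (if true then 6 else 9)) < ((2 - 8) + (6 + 7)))
step 1: [let@0.0] ((1 * (if true then 6 else 9)) < ((2 - 8) + (6 + 7)))
step 2: [if@0.1] ((1 * 6) < ((2 - 8) + (6 + 7)))
step 3: [delta@0] (6 < ((2 - 8) + (6 + 7)))
step 4: [delta@1.0] (6 < (-6 + (6 + 7)))
step 5: [delta@1.1] (6 < (-6 + 13))
step 6: [delta@1] (6 < 7)
step 7: [delta@root] true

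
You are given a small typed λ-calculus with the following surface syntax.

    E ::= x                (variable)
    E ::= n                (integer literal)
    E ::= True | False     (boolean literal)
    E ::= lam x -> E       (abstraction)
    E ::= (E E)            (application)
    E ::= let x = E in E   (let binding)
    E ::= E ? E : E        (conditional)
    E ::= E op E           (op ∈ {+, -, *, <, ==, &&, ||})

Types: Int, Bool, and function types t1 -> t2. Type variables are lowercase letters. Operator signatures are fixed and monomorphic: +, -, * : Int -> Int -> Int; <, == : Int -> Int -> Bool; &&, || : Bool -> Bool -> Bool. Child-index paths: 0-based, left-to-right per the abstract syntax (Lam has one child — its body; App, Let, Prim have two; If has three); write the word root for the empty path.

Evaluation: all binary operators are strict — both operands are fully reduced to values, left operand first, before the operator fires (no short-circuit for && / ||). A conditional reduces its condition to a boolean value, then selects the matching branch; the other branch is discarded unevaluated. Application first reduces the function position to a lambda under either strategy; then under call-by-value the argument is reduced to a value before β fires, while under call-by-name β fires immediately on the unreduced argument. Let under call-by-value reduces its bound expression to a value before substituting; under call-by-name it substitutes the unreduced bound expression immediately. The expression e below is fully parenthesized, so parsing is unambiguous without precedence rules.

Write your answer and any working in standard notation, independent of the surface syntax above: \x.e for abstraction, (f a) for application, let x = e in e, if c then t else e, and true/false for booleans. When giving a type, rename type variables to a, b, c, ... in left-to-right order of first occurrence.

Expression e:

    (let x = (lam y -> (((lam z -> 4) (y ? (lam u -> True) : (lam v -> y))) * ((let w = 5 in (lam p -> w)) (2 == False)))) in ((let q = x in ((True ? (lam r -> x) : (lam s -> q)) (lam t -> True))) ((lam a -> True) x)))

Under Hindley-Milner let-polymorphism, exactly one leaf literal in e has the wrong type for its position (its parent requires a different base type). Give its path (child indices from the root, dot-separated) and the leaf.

Answer: 0.0.1.1.1 : false

Trace:
\z._ : b -> Int
y : a
  unify a ~ Bool
\u._ : c -> Bool
y : Bool
\v._ : d -> Bool
  unify c -> Bool ~ d -> Bool
  unify c ~ d
  unify Bool ~ Bool
  unify b -> Int ~ (d -> Bool) -> e
  unify b ~ d -> Bool
  unify Int ~ e
_ _ : Int
  unify Int ~ Int
let w : Int
w : Int
\p._ : f -> Int
  unify Int ~ Int
  unify Bool ~ Int
  FAIL: mismatch Bool ~ Int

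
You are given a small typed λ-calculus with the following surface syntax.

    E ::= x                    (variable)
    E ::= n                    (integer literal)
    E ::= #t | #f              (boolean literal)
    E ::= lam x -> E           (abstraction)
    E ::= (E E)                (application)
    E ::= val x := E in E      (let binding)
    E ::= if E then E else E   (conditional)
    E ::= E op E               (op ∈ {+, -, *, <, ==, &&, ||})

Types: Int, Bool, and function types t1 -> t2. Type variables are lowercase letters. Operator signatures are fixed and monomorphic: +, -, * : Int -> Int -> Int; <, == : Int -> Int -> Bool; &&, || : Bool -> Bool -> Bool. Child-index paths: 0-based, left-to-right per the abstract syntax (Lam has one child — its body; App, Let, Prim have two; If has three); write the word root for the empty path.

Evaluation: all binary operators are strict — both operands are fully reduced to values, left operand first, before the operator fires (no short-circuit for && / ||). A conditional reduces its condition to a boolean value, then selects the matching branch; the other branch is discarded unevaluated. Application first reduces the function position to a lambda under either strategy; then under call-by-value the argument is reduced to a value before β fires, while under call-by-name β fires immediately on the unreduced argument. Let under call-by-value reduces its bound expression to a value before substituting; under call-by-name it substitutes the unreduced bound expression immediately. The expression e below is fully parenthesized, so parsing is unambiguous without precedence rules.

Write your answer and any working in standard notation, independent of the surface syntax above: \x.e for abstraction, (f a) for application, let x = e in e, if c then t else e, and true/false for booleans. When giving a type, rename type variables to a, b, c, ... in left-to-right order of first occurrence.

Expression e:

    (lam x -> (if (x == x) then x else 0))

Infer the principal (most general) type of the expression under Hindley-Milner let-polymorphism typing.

Derivation:
x : a
  unify a ~ Int
x : Int
  unify Int ~ Int
  unify Bool ~ Bool
x : Int
  unify Int ~ Int
\x._ : Int -> Int

Answer: Int -> Int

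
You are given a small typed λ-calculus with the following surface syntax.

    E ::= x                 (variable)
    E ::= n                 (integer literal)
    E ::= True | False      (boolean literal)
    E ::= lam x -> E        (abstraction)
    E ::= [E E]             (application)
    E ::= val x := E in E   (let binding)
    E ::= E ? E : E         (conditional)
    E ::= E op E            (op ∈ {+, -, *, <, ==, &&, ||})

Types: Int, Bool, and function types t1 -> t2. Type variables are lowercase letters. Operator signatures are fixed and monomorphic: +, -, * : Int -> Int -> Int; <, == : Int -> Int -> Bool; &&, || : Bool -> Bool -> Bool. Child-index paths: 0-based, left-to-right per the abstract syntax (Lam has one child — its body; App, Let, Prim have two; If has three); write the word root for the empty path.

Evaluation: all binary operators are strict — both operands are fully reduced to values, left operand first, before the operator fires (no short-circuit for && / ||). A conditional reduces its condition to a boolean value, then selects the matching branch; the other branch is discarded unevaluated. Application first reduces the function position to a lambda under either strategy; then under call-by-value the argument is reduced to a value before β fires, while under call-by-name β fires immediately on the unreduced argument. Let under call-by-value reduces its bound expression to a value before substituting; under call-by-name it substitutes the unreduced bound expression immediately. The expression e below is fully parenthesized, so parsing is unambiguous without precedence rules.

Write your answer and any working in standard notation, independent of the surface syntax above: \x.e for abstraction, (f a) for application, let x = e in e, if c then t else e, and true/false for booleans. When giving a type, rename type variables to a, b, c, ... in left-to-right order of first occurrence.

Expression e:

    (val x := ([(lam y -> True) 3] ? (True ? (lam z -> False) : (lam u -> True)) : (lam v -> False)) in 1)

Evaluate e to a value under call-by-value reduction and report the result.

Answer: 1

Derivation:
step 0: (let x = (if ((\y.true) 3) then (if true then (\z.false) else (\u.true)) else (\v.false)) in 1)
step 1: [beta@0.0] (let x = (if true then (if true then (\z.false) else (\u.true)) else (\v.false)) in 1)
step 2: [if@0] (let x = (if true then (\z.false) else (\u.true)) in 1)
step 3: [if@0] (let x = (\z.false) in 1)
step 4: [let@root] 1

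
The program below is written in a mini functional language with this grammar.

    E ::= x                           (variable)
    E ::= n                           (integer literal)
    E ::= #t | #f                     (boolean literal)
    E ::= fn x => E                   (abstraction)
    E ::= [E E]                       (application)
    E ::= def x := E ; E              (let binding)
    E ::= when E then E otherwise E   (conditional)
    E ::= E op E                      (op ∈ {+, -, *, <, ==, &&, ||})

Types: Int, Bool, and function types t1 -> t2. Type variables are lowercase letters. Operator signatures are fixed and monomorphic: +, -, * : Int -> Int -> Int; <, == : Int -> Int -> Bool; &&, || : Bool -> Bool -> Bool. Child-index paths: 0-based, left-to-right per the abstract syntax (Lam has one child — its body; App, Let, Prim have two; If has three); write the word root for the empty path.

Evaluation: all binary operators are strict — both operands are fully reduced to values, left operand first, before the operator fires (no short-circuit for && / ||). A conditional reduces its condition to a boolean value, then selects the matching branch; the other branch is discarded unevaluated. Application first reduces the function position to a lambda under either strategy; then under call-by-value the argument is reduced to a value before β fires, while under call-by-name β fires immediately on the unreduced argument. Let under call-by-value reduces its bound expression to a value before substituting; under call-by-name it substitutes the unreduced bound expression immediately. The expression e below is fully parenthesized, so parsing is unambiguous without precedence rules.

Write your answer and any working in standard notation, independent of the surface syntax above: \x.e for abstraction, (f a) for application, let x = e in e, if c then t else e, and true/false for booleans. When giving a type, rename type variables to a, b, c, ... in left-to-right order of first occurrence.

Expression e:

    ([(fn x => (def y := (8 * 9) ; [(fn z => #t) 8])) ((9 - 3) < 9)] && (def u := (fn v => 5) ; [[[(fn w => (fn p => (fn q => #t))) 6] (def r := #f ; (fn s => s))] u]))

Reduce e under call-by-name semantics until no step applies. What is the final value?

Working:
step 0: (((\x.(let y = (8 * 9) in ((\z.true) 8))) ((9 - 3) < 9)) && (let u = (\v.5) in ((((\w.(\p.(\q.true))) 6) (let r = false in (\s.s))) u)))
step 1: [beta@0] ((let y = (8 * 9) in ((\z.true) 8)) && (let u = (\v.5) in ((((\w.(\p.(\q.true))) 6) (let r = false in (\s.s))) u)))
step 2: [let@0] (((\z.true) 8) && (let u = (\v.5) in ((((\w.(\p.(\q.true))) 6) (let r = false in (\s.s))) u)))
step 3: [beta@0] (true && (let u = (\v.5) in ((((\w.(\p.(\q.true))) 6) (let r = false in (\s.s))) u)))
step 4: [let@1] (true && ((((\w.(\p.(\q.true))) 6) (let r = false in (\s.s))) (\v.5)))
step 5: [beta@1.0.0] (true && (((\p.(\q.true)) (let r = false in (\s.s))) (\v.5)))
step 6: [beta@1.0] (true && ((\q.true) (\v.5)))
step 7: [beta@1] (true && true)
step 8: [delta@root] true

Answer: true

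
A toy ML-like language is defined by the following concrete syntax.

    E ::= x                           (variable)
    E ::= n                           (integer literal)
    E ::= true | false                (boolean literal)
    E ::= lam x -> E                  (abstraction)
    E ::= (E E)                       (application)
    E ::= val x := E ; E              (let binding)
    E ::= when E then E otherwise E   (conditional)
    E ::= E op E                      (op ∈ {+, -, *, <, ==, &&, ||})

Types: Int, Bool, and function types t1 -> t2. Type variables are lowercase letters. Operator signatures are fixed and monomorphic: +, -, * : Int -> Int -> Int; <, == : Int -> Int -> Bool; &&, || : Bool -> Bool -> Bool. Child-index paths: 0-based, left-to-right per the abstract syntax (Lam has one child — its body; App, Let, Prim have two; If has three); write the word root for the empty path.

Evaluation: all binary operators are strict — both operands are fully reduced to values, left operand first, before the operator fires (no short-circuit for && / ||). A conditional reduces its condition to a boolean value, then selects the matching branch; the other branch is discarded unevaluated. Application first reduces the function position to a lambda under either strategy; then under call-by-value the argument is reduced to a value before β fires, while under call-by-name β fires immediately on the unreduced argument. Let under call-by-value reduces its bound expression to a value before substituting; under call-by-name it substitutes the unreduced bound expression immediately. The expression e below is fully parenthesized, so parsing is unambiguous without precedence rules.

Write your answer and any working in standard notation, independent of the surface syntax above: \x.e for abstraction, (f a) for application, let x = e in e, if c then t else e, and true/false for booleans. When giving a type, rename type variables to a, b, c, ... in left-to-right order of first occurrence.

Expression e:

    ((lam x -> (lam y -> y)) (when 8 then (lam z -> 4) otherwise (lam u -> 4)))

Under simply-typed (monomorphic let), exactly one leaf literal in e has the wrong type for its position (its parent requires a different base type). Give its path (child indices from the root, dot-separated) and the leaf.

Answer: 1.0 : 8

Working:
y : b
\y._ : b -> b
\x._ : a -> b -> b
  unify Int ~ Bool
  FAIL: mismatch Int ~ Bool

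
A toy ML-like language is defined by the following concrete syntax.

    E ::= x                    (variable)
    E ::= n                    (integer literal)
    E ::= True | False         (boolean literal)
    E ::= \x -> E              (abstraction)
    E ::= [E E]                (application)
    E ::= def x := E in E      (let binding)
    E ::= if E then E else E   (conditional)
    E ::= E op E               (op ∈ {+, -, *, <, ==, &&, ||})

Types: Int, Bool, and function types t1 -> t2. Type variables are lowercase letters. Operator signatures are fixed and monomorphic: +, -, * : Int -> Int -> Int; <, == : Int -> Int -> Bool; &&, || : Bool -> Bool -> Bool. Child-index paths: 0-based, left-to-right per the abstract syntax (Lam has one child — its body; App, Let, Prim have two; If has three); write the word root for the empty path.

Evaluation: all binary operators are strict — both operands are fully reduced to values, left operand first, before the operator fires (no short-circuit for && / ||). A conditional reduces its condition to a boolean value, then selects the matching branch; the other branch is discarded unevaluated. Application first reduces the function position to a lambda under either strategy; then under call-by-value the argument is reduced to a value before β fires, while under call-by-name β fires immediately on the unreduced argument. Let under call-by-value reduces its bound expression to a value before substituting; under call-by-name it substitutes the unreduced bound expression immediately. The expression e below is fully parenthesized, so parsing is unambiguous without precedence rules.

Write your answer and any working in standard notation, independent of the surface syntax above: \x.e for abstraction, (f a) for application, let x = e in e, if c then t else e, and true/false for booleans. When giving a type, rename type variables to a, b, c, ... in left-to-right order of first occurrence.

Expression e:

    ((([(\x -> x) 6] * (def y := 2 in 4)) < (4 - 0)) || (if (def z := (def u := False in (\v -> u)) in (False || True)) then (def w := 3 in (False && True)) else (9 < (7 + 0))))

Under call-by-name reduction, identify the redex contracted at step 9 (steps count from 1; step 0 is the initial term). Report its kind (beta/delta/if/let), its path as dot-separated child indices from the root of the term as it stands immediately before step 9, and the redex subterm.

Derivation:
step 0: (((((\x.x) 6) * (let y = 2 in 4)) < (4 - 0)) || (if (let z = (let u = false in (\v.u)) in (false || true)) then (let w = 3 in (false && true)) else (9 < (7 + 0))))
step 1: [beta@0.0.0] (((6 * (let y = 2 in 4)) < (4 - 0)) || (if (let z = (let u = false in (\v.u)) in (false || true)) then (let w = 3 in (false && true)) else (9 < (7 + 0))))
step 2: [let@0.0.1] (((6 * 4) < (4 - 0)) || (if (let z = (let u = false in (\v.u)) in (false || true)) then (let w = 3 in (false && true)) else (9 < (7 + 0))))
step 3: [delta@0.0] ((24 < (4 - 0)) || (if (let z = (let u = false in (\v.u)) in (false || true)) then (let w = 3 in (false && true)) else (9 < (7 + 0))))
step 4: [delta@0.1] ((24 < 4) || (if (let z = (let u = false in (\v.u)) in (false || true)) then (let w = 3 in (false && true)) else (9 < (7 + 0))))
step 5: [delta@0] (false || (if (let z = (let u = false in (\v.u)) in (false || true)) then (let w = 3 in (false && true)) else (9 < (7 + 0))))
step 6: [let@1.0] (false || (if (false || true) then (let w = 3 in (false && true)) else (9 < (7 + 0))))
step 7: [delta@1.0] (false || (if true then (let w = 3 in (false && true)) else (9 < (7 + 0))))
step 8: [if@1] (false || (let w = 3 in (false && true)))
step 9: [let@1] (false || (false && true))

Answer: let at 1 : (let w = 3 in (false && true))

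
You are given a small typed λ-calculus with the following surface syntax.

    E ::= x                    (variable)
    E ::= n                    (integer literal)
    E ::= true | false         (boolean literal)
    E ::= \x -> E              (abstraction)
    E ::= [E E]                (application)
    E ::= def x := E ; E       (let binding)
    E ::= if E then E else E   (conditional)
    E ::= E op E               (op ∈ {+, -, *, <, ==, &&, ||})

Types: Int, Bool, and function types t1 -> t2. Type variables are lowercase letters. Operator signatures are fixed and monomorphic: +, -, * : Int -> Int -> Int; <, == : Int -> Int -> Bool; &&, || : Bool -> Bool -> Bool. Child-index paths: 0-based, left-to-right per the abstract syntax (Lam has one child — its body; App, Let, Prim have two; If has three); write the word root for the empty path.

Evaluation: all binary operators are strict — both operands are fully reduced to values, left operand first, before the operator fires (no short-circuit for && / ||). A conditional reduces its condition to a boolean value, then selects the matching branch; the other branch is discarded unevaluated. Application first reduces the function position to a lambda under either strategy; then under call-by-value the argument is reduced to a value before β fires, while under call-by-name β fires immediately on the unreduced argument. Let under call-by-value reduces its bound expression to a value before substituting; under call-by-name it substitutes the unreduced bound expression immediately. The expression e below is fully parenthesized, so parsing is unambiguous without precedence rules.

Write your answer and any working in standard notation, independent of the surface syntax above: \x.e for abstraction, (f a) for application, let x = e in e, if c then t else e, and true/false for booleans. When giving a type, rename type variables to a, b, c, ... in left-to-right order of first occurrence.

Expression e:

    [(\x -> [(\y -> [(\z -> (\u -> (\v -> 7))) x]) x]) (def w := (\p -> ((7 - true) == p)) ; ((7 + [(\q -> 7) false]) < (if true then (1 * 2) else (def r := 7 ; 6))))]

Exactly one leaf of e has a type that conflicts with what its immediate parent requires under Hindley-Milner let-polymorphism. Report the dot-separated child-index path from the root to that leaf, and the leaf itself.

Working:
\v._ : e -> Int
\u._ : d -> e -> Int
\z._ : c -> d -> e -> Int
x : a
  unify c -> d -> e -> Int ~ a -> f
  unify c ~ a
  unify d -> e -> Int ~ f
_ _ : d -> e -> Int
\y._ : b -> d -> e -> Int
x : a
  unify b -> d -> e -> Int ~ a -> g
  unify b ~ a
  unify d -> e -> Int ~ g
_ _ : d -> e -> Int
\x._ : a -> d -> e -> Int
  unify Int ~ Int
  unify Bool ~ Int
  FAIL: mismatch Bool ~ Int

Answer: 1.0.0.0.1 : true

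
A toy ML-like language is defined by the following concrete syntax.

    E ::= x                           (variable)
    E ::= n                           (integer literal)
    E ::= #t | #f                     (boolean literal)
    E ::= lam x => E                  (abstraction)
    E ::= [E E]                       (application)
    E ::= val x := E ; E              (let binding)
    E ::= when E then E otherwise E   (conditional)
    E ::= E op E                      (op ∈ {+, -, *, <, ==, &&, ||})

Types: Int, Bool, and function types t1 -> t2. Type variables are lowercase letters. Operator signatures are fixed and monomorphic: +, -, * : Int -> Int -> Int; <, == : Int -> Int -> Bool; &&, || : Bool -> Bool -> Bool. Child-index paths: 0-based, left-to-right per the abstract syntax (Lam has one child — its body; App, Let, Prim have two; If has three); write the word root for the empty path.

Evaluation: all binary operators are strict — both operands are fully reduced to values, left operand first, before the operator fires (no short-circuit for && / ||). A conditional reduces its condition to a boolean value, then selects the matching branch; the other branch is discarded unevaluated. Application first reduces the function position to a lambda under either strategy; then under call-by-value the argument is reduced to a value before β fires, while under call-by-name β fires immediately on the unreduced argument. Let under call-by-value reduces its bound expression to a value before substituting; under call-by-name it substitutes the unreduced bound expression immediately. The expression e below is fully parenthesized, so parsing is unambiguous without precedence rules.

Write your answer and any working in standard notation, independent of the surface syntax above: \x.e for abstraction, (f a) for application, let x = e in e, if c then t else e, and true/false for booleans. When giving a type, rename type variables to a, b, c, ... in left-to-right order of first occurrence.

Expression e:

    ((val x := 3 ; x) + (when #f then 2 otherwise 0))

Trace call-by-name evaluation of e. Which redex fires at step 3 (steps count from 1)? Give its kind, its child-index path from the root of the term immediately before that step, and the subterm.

Answer: delta at root : (3 + 0)

Working:
step 0: ((let x = 3 in x) + (if false then 2 else 0))
step 1: [let@0] (3 + (if false then 2 else 0))
step 2: [if@1] (3 + 0)
step 3: [delta@root] 3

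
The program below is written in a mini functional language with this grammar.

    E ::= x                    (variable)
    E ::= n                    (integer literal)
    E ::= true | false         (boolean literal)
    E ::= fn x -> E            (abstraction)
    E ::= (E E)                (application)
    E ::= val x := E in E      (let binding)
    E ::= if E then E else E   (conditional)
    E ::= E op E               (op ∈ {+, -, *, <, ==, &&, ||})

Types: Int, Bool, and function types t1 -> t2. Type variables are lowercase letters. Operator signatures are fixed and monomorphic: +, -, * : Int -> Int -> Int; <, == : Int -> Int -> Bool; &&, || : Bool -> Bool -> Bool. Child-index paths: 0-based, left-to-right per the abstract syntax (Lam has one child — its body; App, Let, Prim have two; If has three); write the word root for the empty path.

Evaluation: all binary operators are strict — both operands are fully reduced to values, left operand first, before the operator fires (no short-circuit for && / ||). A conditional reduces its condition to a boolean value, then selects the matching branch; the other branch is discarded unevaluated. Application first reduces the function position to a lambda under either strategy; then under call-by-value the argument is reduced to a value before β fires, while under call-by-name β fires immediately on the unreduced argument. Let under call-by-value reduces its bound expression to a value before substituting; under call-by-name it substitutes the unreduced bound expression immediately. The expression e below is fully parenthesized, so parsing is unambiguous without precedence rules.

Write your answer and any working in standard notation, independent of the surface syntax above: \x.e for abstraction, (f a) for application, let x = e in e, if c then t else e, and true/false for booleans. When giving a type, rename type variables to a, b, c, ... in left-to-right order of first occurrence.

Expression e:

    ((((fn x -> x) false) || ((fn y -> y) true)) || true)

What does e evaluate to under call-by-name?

Working:
step 0: ((((\x.x) false) || ((\y.y) true)) || true)
step 1: [beta@0.0] ((false || ((\y.y) true)) || true)
step 2: [beta@0.1] ((false || true) || true)
step 3: [delta@0] (true || true)
step 4: [delta@root] true

Answer: true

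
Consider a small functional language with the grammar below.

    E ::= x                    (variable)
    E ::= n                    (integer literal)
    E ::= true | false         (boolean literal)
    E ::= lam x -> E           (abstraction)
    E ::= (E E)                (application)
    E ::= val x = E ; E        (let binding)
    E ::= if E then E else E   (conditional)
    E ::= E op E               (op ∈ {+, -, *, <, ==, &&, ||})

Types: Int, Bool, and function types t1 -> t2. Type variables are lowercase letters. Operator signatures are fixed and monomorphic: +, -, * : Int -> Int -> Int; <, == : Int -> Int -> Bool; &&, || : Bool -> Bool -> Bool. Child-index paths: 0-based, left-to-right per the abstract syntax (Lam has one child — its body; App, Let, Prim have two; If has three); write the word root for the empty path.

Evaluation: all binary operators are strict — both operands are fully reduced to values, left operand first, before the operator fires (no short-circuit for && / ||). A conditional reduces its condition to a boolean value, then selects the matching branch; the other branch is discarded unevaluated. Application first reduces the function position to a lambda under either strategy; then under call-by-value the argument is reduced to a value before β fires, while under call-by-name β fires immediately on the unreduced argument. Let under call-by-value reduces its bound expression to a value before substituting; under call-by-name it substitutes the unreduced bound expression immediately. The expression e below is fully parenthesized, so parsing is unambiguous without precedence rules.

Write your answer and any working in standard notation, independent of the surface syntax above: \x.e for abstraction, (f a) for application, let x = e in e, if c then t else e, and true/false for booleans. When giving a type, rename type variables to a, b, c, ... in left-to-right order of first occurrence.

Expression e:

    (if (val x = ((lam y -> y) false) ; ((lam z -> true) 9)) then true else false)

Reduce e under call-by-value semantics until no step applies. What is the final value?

Answer: true

Working:
step 0: (if (let x = ((\y.y) false) in ((\z.true) 9)) then true else false)
step 1: [beta@0.0] (if (let x = false in ((\z.true) 9)) then true else false)
step 2: [let@0] (if ((\z.true) 9) then true else false)
step 3: [beta@0] (if true then true else false)
step 4: [if@root] true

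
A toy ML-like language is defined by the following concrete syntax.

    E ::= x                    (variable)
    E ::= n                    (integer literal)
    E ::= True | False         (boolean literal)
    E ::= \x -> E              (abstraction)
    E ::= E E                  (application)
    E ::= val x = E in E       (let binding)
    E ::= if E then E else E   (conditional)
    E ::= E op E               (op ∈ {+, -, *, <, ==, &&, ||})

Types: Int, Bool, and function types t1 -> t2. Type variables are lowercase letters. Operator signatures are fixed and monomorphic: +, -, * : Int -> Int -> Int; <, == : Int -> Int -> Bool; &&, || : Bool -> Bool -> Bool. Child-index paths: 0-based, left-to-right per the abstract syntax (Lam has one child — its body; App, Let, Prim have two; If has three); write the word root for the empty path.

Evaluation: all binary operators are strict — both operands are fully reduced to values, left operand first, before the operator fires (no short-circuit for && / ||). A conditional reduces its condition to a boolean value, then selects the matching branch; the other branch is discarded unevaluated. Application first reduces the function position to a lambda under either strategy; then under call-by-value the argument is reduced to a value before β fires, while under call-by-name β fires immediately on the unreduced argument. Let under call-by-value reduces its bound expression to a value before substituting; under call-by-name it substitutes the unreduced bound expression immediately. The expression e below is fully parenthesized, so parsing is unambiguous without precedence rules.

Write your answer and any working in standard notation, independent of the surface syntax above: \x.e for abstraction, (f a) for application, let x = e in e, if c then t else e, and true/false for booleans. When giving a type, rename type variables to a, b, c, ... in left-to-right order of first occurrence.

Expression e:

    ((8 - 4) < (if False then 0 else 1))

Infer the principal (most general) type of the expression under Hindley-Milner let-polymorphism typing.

Working:
  unify Int ~ Int
  unify Int ~ Int
  unify Int ~ Int
  unify Bool ~ Bool
  unify Int ~ Int
  unify Int ~ Int

Answer: Bool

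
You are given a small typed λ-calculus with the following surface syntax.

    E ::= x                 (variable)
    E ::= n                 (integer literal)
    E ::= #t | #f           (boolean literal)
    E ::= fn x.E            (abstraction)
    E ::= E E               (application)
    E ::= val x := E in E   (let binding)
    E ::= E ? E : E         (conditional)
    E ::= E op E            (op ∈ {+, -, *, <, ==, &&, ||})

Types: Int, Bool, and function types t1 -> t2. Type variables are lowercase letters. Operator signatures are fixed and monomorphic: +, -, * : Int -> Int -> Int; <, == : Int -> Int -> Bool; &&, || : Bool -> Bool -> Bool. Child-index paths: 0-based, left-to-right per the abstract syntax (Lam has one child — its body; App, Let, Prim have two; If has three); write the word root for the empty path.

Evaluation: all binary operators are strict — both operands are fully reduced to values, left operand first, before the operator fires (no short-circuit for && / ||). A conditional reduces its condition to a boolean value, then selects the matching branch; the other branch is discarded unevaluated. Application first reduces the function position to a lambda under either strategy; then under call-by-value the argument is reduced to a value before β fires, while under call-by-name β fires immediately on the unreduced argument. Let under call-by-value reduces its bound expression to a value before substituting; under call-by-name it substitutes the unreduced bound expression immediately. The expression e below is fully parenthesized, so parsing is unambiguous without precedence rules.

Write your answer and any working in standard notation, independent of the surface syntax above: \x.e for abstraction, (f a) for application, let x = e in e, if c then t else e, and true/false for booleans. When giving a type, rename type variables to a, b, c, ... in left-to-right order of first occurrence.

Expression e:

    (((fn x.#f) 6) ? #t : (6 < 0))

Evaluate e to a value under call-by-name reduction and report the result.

Derivation:
step 0: (if ((\x.false) 6) then true else (6 < 0))
step 1: [beta@0] (if false then true else (6 < 0))
step 2: [if@root] (6 < 0)
step 3: [delta@root] false

Answer: false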